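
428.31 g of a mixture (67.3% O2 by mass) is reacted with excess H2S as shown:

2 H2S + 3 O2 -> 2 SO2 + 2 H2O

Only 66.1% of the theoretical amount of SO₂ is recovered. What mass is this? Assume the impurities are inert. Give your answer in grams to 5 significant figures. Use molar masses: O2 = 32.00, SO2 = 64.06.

254.28 g

Pure O2 available = 428.31 g × 0.673 = 288.253 g.
n(O2) = 288.253 g / 32.00 g/mol = 9.00789 mol.
From the equation the O2:SO2 mole ratio is 3:2, so n(SO2) = 9.00789 × 2/3 = 6.00526 mol.
Mass of SO2 = 6.00526 mol × 64.06 g/mol = 384.697 g.
Actual mass collected = 384.697 g × 0.661 = 254.285 g.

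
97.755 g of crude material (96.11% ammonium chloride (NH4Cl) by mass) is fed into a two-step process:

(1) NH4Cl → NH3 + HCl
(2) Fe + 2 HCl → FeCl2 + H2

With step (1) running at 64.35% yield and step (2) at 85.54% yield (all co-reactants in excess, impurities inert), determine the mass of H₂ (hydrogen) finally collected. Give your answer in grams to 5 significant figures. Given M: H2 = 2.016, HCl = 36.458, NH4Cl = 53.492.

0.97453 g

Pure NH4Cl = 97.755 × 0.9611 = 93.9523 g.
n(NH4Cl) = 93.9523 / 53.492 = 1.75638 mol.
Step 1 (NH4Cl:HCl = 1:1): theoretical n(HCl) = 1.75638 mol; at 64.35% yield, n(HCl) = 1.13023 mol.
Step 2 (HCl:H2 = 2:1): theoretical n(H2) = 0.565116 mol, so theoretical mass = 0.565116 × 2.016 = 1.13927 g.
At 85.54% yield, actual mass of H2 = 1.13927 × 0.8554 = 0.974534 g.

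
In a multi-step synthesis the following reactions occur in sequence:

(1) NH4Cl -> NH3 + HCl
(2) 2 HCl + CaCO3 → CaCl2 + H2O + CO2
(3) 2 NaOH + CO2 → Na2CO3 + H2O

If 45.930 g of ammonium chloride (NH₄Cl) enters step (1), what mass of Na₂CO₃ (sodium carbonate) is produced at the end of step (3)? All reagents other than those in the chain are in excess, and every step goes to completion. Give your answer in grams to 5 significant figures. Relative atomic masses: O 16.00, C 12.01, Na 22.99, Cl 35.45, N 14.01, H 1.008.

45.503 g

M(NH4Cl) = 14.01 + 4(1.008) + 35.45 = 53.492 g/mol.
M(Na2CO3) = 2(22.99) + 12.01 + 3(16.00) = 105.99 g/mol.
n(NH4Cl) = 45.930 / 53.492 = 0.858633 mol.
Reaction (1): NH4Cl→HCl ratio 1:1 ⇒ n(HCl) = 0.858633 mol.
Reaction (2): HCl→CO2 ratio 2:1 ⇒ n(CO2) = 0.429317 mol.
Reaction (3): CO2→Na2CO3 ratio 1:1 ⇒ n(Na2CO3) = 0.429317 mol.
Mass of Na2CO3 = 0.429317 × 105.99 = 45.5033 g.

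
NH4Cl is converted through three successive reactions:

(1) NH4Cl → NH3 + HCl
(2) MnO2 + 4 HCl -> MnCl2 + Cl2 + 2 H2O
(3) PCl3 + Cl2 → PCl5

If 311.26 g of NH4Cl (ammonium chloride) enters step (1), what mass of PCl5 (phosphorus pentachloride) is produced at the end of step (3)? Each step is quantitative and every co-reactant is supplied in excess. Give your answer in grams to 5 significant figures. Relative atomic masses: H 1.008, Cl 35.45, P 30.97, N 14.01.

302.90 g

M(NH4Cl) = 14.01 + 4(1.008) + 35.45 = 53.492 g/mol.
M(PCl5) = 30.97 + 5(35.45) = 208.22 g/mol.
n(NH4Cl) = 311.26 / 53.492 = 5.81881 mol.
Reaction (1): NH4Cl→HCl ratio 1:1 ⇒ n(HCl) = 5.81881 mol.
Reaction (2): HCl→Cl2 ratio 4:1 ⇒ n(Cl2) = 1.45470 mol.
Reaction (3): Cl2→PCl5 ratio 1:1 ⇒ n(PCl5) = 1.45470 mol.
Mass of PCl5 = 1.45470 × 208.22 = 302.898 g.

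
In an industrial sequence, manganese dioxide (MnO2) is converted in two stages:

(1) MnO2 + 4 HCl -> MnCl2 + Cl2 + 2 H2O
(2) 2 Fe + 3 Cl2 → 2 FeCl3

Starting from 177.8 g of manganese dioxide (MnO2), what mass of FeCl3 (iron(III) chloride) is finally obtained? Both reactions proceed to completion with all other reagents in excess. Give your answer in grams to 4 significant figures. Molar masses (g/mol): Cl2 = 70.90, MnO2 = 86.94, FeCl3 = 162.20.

n(MnO2) = 177.80 / 86.94 = 2.0451 mol.
Step 1 gives a 1:1 ratio of MnO2 to Cl2, so n(Cl2) = 2.0451 mol.
In step 2 the Cl2:FeCl3 ratio is 3:2, so n(FeCl3) = 1.3634 mol.
Mass of FeCl3 = 1.3634 × 162.20 = 221.14 g.

221.1 g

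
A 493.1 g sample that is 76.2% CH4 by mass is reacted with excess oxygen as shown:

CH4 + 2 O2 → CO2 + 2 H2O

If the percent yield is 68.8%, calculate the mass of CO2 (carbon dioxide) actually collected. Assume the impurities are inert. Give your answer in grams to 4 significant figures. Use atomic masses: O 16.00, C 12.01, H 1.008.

709.2 g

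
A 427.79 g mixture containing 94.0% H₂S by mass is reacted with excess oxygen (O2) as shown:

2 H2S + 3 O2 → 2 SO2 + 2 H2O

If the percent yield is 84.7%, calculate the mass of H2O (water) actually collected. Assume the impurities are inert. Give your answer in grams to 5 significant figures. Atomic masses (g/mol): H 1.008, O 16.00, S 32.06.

180.07 g

Pure H2S available = 427.79 g × 0.940 = 402.123 g.
M(H2S) = 2(1.008) + 32.06 = 34.076 g/mol.
M(H2O) = 2(1.008) + 16.00 = 18.016 g/mol.
n(H2S) = 402.123 g / 34.076 g/mol = 11.8008 mol.
From the equation the H2S:H2O mole ratio is 2:2, so n(H2O) = 11.8008 × 2/2 = 11.8008 mol.
Mass of H2O = 11.8008 mol × 18.016 g/mol = 212.602 g.
Actual mass collected = 212.602 g × 0.847 = 180.074 g.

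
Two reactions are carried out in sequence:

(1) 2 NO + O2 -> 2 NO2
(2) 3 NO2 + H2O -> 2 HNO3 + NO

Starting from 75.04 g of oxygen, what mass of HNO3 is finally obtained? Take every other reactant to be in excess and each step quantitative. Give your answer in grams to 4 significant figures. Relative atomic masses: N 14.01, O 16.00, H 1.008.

197.0 g

M(O2) = 2(16.00) = 32.00 g/mol.
M(HNO3) = 1.008 + 14.01 + 3(16.00) = 63.018 g/mol.
n(O2) = 75.040 / 32.00 = 2.3450 mol.
Step 1 gives a 1:2 ratio of O2 to NO2, so n(NO2) = 4.6900 mol.
In step 2 the NO2:HNO3 ratio is 3:2, so n(HNO3) = 3.1267 mol.
Mass of HNO3 = 3.1267 × 63.018 = 197.04 g.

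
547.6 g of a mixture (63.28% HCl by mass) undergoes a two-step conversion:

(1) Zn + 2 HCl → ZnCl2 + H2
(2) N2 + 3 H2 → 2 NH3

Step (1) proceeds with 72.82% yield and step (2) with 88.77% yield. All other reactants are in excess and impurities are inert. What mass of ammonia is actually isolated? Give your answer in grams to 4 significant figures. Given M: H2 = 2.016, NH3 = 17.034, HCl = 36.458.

34.89 g

Pure HCl = 547.6 × 0.6328 = 346.52 g.
n(HCl) = 346.52 / 36.458 = 9.5047 mol.
Step 1 (HCl:H2 = 2:1): theoretical n(H2) = 4.7523 mol; at 72.82% yield, n(H2) = 3.4607 mol.
Step 2 (H2:NH3 = 3:2): theoretical n(NH3) = 2.3071 mol, so theoretical mass = 2.3071 × 17.034 = 39.299 g.
At 88.77% yield, actual mass of NH3 = 39.299 × 0.8877 = 34.886 g.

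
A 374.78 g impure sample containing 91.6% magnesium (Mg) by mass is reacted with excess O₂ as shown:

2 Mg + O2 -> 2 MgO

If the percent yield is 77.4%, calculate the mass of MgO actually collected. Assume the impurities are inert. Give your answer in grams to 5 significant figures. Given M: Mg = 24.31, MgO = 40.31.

Pure Mg available = 374.78 g × 0.916 = 343.298 g.
n(Mg) = 343.298 g / 24.31 g/mol = 14.1217 mol.
From the equation the Mg:MgO mole ratio is 2:2, so n(MgO) = 14.1217 × 2/2 = 14.1217 mol.
Mass of MgO = 14.1217 mol × 40.31 g/mol = 569.246 g.
Actual mass collected = 569.246 g × 0.774 = 440.596 g.

440.60 g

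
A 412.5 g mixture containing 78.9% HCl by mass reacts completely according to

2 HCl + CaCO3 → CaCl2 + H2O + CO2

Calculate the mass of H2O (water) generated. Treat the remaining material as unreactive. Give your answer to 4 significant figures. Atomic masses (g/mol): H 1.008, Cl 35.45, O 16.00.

Mass of pure HCl = 412.5 g × 0.789 = 325.46 g.
M(HCl) = 1.008 + 35.45 = 36.458 g/mol.
M(H2O) = 2(1.008) + 16.00 = 18.016 g/mol.
n(HCl) = 325.46 g / 36.458 g/mol = 8.9271 mol.
From the equation the HCl:H2O mole ratio is 2:1, so n(H2O) = 8.9271 × 1/2 = 4.4635 mol.
Mass of H2O = 4.4635 mol × 18.016 g/mol = 80.415 g.

80.41 g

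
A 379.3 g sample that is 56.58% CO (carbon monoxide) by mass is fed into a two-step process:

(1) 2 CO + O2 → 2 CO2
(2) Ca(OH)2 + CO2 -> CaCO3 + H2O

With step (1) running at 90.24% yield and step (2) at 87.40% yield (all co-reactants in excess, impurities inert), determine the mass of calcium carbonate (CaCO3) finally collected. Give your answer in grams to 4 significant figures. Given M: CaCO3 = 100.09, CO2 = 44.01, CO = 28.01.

604.8 g

Pure CO = 379.3 × 0.5658 = 214.61 g.
n(CO) = 214.61 / 28.01 = 7.6618 mol.
Step 1 (CO:CO2 = 2:2): theoretical n(CO2) = 7.6618 mol; at 90.24% yield, n(CO2) = 6.9140 mol.
Step 2 (CO2:CaCO3 = 1:1): theoretical n(CaCO3) = 6.9140 mol, so theoretical mass = 6.9140 × 100.09 = 692.03 g.
At 87.40% yield, actual mass of CaCO3 = 692.03 × 0.8740 = 604.83 g.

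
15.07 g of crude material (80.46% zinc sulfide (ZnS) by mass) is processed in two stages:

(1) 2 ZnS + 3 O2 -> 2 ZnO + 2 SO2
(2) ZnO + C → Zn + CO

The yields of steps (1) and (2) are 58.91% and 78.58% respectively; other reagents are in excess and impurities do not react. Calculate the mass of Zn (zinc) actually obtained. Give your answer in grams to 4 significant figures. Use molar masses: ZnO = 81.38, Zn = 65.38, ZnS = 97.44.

Pure ZnS = 15.07 × 0.8046 = 12.125 g.
n(ZnS) = 12.125 / 97.44 = 0.12444 mol.
Step 1 (ZnS:ZnO = 2:2): theoretical n(ZnO) = 0.12444 mol; at 58.91% yield, n(ZnO) = 0.073307 mol.
Step 2 (ZnO:Zn = 1:1): theoretical n(Zn) = 0.073307 mol, so theoretical mass = 0.073307 × 65.38 = 4.7928 g.
At 78.58% yield, actual mass of Zn = 4.7928 × 0.7858 = 3.7662 g.

3.766 g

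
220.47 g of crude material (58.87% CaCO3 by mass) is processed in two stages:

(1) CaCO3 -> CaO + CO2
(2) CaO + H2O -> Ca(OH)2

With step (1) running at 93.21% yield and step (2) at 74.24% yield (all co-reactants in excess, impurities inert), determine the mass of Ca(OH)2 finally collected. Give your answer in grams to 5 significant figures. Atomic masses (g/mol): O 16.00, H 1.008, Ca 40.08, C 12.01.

66.489 g

Pure CaCO3 = 220.47 × 0.5887 = 129.791 g.
M(CaCO3) = 40.08 + 12.01 + 3(16.00) = 100.09 g/mol.
M(Ca(OH)2) = 40.08 + 2(16.00) + 2(1.008) = 74.096 g/mol.
n(CaCO3) = 129.791 / 100.09 = 1.29674 mol.
Step 1 (CaCO3:CaO = 1:1): theoretical n(CaO) = 1.29674 mol; at 93.21% yield, n(CaO) = 1.20869 mol.
Step 2 (CaO:Ca(OH)2 = 1:1): theoretical n(Ca(OH)2) = 1.20869 mol, so theoretical mass = 1.20869 × 74.096 = 89.5592 g.
At 74.24% yield, actual mass of Ca(OH)2 = 89.5592 × 0.7424 = 66.4887 g.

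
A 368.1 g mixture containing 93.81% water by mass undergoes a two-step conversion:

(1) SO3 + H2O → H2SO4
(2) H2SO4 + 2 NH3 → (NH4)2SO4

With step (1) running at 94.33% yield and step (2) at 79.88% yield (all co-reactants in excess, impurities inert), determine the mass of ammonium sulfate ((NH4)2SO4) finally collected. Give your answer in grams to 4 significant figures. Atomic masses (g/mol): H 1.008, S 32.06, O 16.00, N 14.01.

Pure H2O = 368.1 × 0.9381 = 345.31 g.
M(H2O) = 2(1.008) + 16.00 = 18.016 g/mol.
M((NH4)2SO4) = 2(14.01) + 8(1.008) + 32.06 + 4(16.00) = 132.144 g/mol.
n(H2O) = 345.31 / 18.016 = 19.167 mol.
Step 1 (H2O:H2SO4 = 1:1): theoretical n(H2SO4) = 19.167 mol; at 94.33% yield, n(H2SO4) = 18.080 mol.
Step 2 (H2SO4:(NH4)2SO4 = 1:1): theoretical n((NH4)2SO4) = 18.080 mol, so theoretical mass = 18.080 × 132.144 = 2389.2 g.
At 79.88% yield, actual mass of (NH4)2SO4 = 2389.2 × 0.7988 = 1908.5 g.

1908 g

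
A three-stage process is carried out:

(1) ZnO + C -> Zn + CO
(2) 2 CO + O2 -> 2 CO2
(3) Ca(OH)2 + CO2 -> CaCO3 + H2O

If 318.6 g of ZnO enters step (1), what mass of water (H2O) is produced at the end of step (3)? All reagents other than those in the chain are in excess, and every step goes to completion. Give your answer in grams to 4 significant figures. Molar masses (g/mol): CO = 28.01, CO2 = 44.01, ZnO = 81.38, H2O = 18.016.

70.53 g

n(ZnO) = 318.6 / 81.38 = 3.9150 mol.
Reaction (1): ZnO→CO ratio 1:1 ⇒ n(CO) = 3.9150 mol.
Reaction (2): CO→CO2 ratio 2:2 ⇒ n(CO2) = 3.9150 mol.
Reaction (3): CO2→H2O ratio 1:1 ⇒ n(H2O) = 3.9150 mol.
Mass of H2O = 3.9150 × 18.016 = 70.532 g.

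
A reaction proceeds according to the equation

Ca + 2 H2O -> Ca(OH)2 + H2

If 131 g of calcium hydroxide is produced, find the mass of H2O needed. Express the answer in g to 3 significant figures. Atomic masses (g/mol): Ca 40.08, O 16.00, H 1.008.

63.7 g

M(Ca(OH)2) = 40.08 + 2(16.00) + 2(1.008) = 74.096 g/mol.
M(H2O) = 2(1.008) + 16.00 = 18.016 g/mol.
n(Ca(OH)2) = 131.0 g / 74.096 g/mol = 1.768 mol.
From the equation the Ca(OH)2:H2O mole ratio is 1:2, so n(H2O) = 1.768 × 2/1 = 3.536 mol.
Mass of H2O = 3.536 mol × 18.016 g/mol = 63.70 g.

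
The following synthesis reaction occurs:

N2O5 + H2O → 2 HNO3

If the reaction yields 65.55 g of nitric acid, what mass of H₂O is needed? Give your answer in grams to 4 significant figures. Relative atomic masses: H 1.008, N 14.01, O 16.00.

M(HNO3) = 1.008 + 14.01 + 3(16.00) = 63.018 g/mol.
M(H2O) = 2(1.008) + 16.00 = 18.016 g/mol.
n(HNO3) = 65.550 g / 63.018 g/mol = 1.0402 mol.
From the equation the HNO3:H2O mole ratio is 2:1, so n(H2O) = 1.0402 × 1/2 = 0.52009 mol.
Mass of H2O = 0.52009 mol × 18.016 g/mol = 9.3699 g.

9.370 g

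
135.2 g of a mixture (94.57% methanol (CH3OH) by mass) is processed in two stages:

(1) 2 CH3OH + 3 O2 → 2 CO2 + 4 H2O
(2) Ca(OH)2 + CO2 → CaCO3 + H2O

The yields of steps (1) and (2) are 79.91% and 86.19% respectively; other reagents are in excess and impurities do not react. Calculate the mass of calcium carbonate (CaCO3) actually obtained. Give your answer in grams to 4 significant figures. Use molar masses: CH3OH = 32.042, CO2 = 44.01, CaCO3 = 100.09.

275.1 g

Pure CH3OH = 135.2 × 0.9457 = 127.86 g.
n(CH3OH) = 127.86 / 32.042 = 3.9903 mol.
Step 1 (CH3OH:CO2 = 2:2): theoretical n(CO2) = 3.9903 mol; at 79.91% yield, n(CO2) = 3.1887 mol.
Step 2 (CO2:CaCO3 = 1:1): theoretical n(CaCO3) = 3.1887 mol, so theoretical mass = 3.1887 × 100.09 = 319.16 g.
At 86.19% yield, actual mass of CaCO3 = 319.16 × 0.8619 = 275.08 g.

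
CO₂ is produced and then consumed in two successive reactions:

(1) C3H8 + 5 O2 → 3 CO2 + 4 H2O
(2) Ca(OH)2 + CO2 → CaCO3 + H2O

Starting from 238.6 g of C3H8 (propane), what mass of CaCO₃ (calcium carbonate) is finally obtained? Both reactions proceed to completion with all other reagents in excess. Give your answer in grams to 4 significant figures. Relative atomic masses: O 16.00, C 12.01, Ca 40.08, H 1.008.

1625 g

M(C3H8) = 3(12.01) + 8(1.008) = 44.094 g/mol.
M(CaCO3) = 40.08 + 12.01 + 3(16.00) = 100.09 g/mol.
n(C3H8) = 238.60 / 44.094 = 5.4112 mol.
Step 1 gives a 1:3 ratio of C3H8 to CO2, so n(CO2) = 16.234 mol.
In step 2 the CO2:CaCO3 ratio is 1:1, so n(CaCO3) = 16.234 mol.
Mass of CaCO3 = 16.234 × 100.09 = 1624.8 g.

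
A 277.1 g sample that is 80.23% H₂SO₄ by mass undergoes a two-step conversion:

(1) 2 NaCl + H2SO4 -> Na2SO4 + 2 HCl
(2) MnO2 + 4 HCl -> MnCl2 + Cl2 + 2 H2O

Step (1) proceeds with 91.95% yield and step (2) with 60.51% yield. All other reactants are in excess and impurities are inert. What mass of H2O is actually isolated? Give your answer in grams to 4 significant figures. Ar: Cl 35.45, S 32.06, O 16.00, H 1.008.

Pure H2SO4 = 277.1 × 0.8023 = 222.32 g.
M(H2SO4) = 2(1.008) + 32.06 + 4(16.00) = 98.076 g/mol.
M(H2O) = 2(1.008) + 16.00 = 18.016 g/mol.
n(H2SO4) = 222.32 / 98.076 = 2.2668 mol.
Step 1 (H2SO4:HCl = 1:2): theoretical n(HCl) = 4.5336 mol; at 91.95% yield, n(HCl) = 4.1686 mol.
Step 2 (HCl:H2O = 4:2): theoretical n(H2O) = 2.0843 mol, so theoretical mass = 2.0843 × 18.016 = 37.551 g.
At 60.51% yield, actual mass of H2O = 37.551 × 0.6051 = 22.722 g.

22.72 g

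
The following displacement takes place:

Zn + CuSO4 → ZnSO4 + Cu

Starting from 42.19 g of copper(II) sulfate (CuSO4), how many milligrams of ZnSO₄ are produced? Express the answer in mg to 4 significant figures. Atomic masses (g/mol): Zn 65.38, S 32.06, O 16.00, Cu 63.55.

M(CuSO4) = 63.55 + 32.06 + 4(16.00) = 159.61 g/mol.
M(ZnSO4) = 65.38 + 32.06 + 4(16.00) = 161.44 g/mol.
n(CuSO4) = 42.190 g / 159.61 g/mol = 0.26433 mol.
From the equation the CuSO4:ZnSO4 mole ratio is 1:1, so n(ZnSO4) = 0.26433 × 1/1 = 0.26433 mol.
Mass of ZnSO4 = 0.26433 mol × 161.44 g/mol = 42.674 g.
Converting to mg: 42.674 g = 42670 mg.

42670 mg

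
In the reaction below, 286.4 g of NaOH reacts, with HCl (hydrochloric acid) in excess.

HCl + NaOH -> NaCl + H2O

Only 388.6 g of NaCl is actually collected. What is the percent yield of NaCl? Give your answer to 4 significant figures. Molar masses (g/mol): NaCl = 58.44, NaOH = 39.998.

92.87 %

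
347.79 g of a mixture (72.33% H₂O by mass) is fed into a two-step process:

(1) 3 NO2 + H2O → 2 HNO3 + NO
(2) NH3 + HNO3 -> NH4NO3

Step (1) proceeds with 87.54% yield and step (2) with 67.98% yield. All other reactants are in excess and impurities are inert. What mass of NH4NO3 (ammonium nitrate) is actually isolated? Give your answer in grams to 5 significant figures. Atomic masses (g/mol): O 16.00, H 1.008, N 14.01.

Pure H2O = 347.79 × 0.7233 = 251.557 g.
M(H2O) = 2(1.008) + 16.00 = 18.016 g/mol.
M(NH4NO3) = 2(14.01) + 4(1.008) + 3(16.00) = 80.052 g/mol.
n(H2O) = 251.557 / 18.016 = 13.9629 mol.
Step 1 (H2O:HNO3 = 1:2): theoretical n(HNO3) = 27.9259 mol; at 87.54% yield, n(HNO3) = 24.4463 mol.
Step 2 (HNO3:NH4NO3 = 1:1): theoretical n(NH4NO3) = 24.4463 mol, so theoretical mass = 24.4463 × 80.052 = 1956.98 g.
At 67.98% yield, actual mass of NH4NO3 = 1956.98 × 0.6798 = 1330.35 g.

1330.4 g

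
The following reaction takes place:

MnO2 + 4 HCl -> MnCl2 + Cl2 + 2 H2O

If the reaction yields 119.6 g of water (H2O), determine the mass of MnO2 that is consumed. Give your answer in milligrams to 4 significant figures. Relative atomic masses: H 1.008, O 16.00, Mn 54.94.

M(H2O) = 2(1.008) + 16.00 = 18.016 g/mol.
M(MnO2) = 54.94 + 2(16.00) = 86.94 g/mol.
n(H2O) = 119.60 g / 18.016 g/mol = 6.6385 mol.
From the equation the H2O:MnO2 mole ratio is 2:1, so n(MnO2) = 6.6385 × 1/2 = 3.3193 mol.
Mass of MnO2 = 3.3193 mol × 86.94 g/mol = 288.58 g.
Converting to mg: 288.58 g = 288600 mg.

288600 mg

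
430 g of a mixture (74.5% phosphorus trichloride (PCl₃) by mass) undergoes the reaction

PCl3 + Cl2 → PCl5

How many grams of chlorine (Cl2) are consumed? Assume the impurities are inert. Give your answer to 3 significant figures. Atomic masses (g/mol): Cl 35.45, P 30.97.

Mass of pure PCl3 = 430 g × 0.745 = 320.4 g.
M(PCl3) = 30.97 + 3(35.45) = 137.32 g/mol.
M(Cl2) = 2(35.45) = 70.90 g/mol.
n(PCl3) = 320.4 g / 137.32 g/mol = 2.333 mol.
From the equation the PCl3:Cl2 mole ratio is 1:1, so n(Cl2) = 2.333 × 1/1 = 2.333 mol.
Mass of Cl2 = 2.333 mol × 70.90 g/mol = 165.4 g.

165 g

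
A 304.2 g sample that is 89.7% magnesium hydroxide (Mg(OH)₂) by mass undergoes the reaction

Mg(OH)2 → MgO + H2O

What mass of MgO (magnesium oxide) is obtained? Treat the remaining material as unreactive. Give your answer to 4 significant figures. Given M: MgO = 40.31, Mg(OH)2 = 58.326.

Mass of pure Mg(OH)2 = 304.2 g × 0.897 = 272.87 g.
n(Mg(OH)2) = 272.87 g / 58.326 g/mol = 4.6783 mol.
From the equation the Mg(OH)2:MgO mole ratio is 1:1, so n(MgO) = 4.6783 × 1/1 = 4.6783 mol.
Mass of MgO = 4.6783 mol × 40.31 g/mol = 188.58 g.

188.6 g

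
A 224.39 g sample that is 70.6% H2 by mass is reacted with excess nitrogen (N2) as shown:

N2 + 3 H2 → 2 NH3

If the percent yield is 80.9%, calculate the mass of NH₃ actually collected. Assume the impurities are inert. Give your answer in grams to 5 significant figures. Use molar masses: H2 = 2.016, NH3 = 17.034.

721.92 g

Pure H2 available = 224.39 g × 0.706 = 158.419 g.
n(H2) = 158.419 g / 2.016 g/mol = 78.5810 mol.
From the equation the H2:NH3 mole ratio is 3:2, so n(NH3) = 78.5810 × 2/3 = 52.3873 mol.
Mass of NH3 = 52.3873 mol × 17.034 g/mol = 892.366 g.
Actual mass collected = 892.366 g × 0.809 = 721.924 g.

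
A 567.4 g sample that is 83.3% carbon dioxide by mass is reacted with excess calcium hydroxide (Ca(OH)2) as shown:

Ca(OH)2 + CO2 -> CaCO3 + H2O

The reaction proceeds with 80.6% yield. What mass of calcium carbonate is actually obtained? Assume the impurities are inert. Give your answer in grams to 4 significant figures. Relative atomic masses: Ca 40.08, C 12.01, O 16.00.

Pure CO2 available = 567.4 g × 0.833 = 472.64 g.
M(CO2) = 12.01 + 2(16.00) = 44.01 g/mol.
M(CaCO3) = 40.08 + 12.01 + 3(16.00) = 100.09 g/mol.
n(CO2) = 472.64 g / 44.01 g/mol = 10.739 mol.
From the equation the CO2:CaCO3 mole ratio is 1:1, so n(CaCO3) = 10.739 × 1/1 = 10.739 mol.
Mass of CaCO3 = 10.739 mol × 100.09 g/mol = 1074.9 g.
Actual mass collected = 1074.9 g × 0.806 = 866.38 g.

866.4 g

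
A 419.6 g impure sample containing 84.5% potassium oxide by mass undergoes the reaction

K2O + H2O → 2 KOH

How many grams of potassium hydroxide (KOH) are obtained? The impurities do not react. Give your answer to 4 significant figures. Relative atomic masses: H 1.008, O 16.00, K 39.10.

422.4 g

Mass of pure K2O = 419.6 g × 0.845 = 354.56 g.
M(K2O) = 2(39.10) + 16.00 = 94.20 g/mol.
M(KOH) = 39.10 + 16.00 + 1.008 = 56.108 g/mol.
n(K2O) = 354.56 g / 94.20 g/mol = 3.7639 mol.
From the equation the K2O:KOH mole ratio is 1:2, so n(KOH) = 3.7639 × 2/1 = 7.5279 mol.
Mass of KOH = 7.5279 mol × 56.108 g/mol = 422.37 g.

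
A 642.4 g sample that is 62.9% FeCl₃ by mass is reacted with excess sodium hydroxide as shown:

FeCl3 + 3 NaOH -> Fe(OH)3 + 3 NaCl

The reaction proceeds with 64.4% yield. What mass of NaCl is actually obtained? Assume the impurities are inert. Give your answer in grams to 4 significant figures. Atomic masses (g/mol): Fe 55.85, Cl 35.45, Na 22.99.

Pure FeCl3 available = 642.4 g × 0.629 = 404.07 g.
M(FeCl3) = 55.85 + 3(35.45) = 162.20 g/mol.
M(NaCl) = 22.99 + 35.45 = 58.44 g/mol.
n(FeCl3) = 404.07 g / 162.20 g/mol = 2.4912 mol.
From the equation the FeCl3:NaCl mole ratio is 1:3, so n(NaCl) = 2.4912 × 3/1 = 7.4735 mol.
Mass of NaCl = 7.4735 mol × 58.44 g/mol = 436.75 g.
Actual mass collected = 436.75 g × 0.644 = 281.27 g.

281.3 g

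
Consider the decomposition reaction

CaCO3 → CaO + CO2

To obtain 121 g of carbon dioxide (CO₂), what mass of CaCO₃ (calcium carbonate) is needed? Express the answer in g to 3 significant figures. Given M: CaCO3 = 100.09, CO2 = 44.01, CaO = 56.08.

n(CO2) = 121.0 g / 44.01 g/mol = 2.749 mol.
From the equation the CO2:CaCO3 mole ratio is 1:1, so n(CaCO3) = 2.749 × 1/1 = 2.749 mol.
Mass of CaCO3 = 2.749 mol × 100.09 g/mol = 275.2 g.

275 g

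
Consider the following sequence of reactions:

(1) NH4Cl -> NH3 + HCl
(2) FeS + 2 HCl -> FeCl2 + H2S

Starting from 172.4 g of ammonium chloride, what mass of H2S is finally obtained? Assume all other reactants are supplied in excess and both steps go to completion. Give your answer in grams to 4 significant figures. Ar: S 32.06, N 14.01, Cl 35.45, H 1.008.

54.91 g

M(NH4Cl) = 14.01 + 4(1.008) + 35.45 = 53.492 g/mol.
M(H2S) = 2(1.008) + 32.06 = 34.076 g/mol.
n(NH4Cl) = 172.40 / 53.492 = 3.2229 mol.
Step 1 gives a 1:1 ratio of NH4Cl to HCl, so n(HCl) = 3.2229 mol.
In step 2 the HCl:H2S ratio is 2:1, so n(H2S) = 1.6115 mol.
Mass of H2S = 1.6115 × 34.076 = 54.912 g.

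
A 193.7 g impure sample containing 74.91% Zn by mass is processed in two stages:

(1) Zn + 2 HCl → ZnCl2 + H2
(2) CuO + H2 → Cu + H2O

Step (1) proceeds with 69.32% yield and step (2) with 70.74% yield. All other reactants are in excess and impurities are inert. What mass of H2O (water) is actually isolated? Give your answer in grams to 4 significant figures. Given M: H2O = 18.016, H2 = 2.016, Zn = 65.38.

Pure Zn = 193.7 × 0.7491 = 145.10 g.
n(Zn) = 145.10 / 65.38 = 2.2193 mol.
Step 1 (Zn:H2 = 1:1): theoretical n(H2) = 2.2193 mol; at 69.32% yield, n(H2) = 1.5384 mol.
Step 2 (H2:H2O = 1:1): theoretical n(H2O) = 1.5384 mol, so theoretical mass = 1.5384 × 18.016 = 27.717 g.
At 70.74% yield, actual mass of H2O = 27.717 × 0.7074 = 19.607 g.

19.61 g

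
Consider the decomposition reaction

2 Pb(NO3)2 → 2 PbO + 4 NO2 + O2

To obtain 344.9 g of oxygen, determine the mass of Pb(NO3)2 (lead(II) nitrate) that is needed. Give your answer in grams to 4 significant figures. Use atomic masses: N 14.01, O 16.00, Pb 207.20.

7140 g

M(O2) = 2(16.00) = 32.00 g/mol.
M(Pb(NO3)2) = 207.20 + 2(14.01) + 6(16.00) = 331.22 g/mol.
n(O2) = 344.90 g / 32.00 g/mol = 10.778 mol.
From the equation the O2:Pb(NO3)2 mole ratio is 1:2, so n(Pb(NO3)2) = 10.778 × 2/1 = 21.556 mol.
Mass of Pb(NO3)2 = 21.556 mol × 331.22 g/mol = 7139.9 g.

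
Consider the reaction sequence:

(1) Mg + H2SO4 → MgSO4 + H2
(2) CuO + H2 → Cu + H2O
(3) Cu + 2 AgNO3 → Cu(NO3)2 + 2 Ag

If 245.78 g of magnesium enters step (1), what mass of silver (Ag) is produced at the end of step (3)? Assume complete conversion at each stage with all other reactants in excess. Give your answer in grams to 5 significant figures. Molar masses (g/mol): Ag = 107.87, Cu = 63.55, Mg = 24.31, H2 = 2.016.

2181.2 g

n(Mg) = 245.78 / 24.31 = 10.1102 mol.
Reaction (1): Mg→H2 ratio 1:1 ⇒ n(H2) = 10.1102 mol.
Reaction (2): H2→Cu ratio 1:1 ⇒ n(Cu) = 10.1102 mol.
Reaction (3): Cu→Ag ratio 1:2 ⇒ n(Ag) = 20.2205 mol.
Mass of Ag = 20.2205 × 107.87 = 2181.18 g.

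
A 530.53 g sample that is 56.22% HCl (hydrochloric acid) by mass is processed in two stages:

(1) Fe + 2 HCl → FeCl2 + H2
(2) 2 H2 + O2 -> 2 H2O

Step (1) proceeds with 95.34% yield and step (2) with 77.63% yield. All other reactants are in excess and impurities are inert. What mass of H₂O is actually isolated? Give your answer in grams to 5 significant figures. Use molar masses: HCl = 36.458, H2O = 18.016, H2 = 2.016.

Pure HCl = 530.53 × 0.5622 = 298.264 g.
n(HCl) = 298.264 / 36.458 = 8.18103 mol.
Step 1 (HCl:H2 = 2:1): theoretical n(H2) = 4.09051 mol; at 95.34% yield, n(H2) = 3.89990 mol.
Step 2 (H2:H2O = 2:2): theoretical n(H2O) = 3.89990 mol, so theoretical mass = 3.89990 × 18.016 = 70.2605 g.
At 77.63% yield, actual mass of H2O = 70.2605 × 0.7763 = 54.5433 g.

54.543 g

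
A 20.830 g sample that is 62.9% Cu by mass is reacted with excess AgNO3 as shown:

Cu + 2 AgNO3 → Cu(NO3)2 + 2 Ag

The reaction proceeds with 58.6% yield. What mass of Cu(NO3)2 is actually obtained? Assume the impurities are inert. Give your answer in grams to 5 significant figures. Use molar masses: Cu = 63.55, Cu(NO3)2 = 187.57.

Pure Cu available = 20.830 g × 0.629 = 13.1021 g.
n(Cu) = 13.1021 g / 63.55 g/mol = 0.206169 mol.
From the equation the Cu:Cu(NO3)2 mole ratio is 1:1, so n(Cu(NO3)2) = 0.206169 × 1/1 = 0.206169 mol.
Mass of Cu(NO3)2 = 0.206169 mol × 187.57 g/mol = 38.6712 g.
Actual mass collected = 38.6712 g × 0.586 = 22.6613 g.

22.661 g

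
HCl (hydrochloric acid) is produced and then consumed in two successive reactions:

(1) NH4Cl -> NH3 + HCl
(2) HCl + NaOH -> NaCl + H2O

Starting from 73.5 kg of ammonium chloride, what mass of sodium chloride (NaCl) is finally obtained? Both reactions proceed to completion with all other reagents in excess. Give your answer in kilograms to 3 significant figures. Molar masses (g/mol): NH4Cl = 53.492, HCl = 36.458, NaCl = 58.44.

80.3 kg

73.5 kg = 73500 g.
n(NH4Cl) = 73500 / 53.492 = 1374 mol.
Step 1 gives a 1:1 ratio of NH4Cl to HCl, so n(HCl) = 1374 mol.
In step 2 the HCl:NaCl ratio is 1:1, so n(NaCl) = 1374 mol.
Mass of NaCl = 1374 × 58.44 = 80300 g = 80.3 kg.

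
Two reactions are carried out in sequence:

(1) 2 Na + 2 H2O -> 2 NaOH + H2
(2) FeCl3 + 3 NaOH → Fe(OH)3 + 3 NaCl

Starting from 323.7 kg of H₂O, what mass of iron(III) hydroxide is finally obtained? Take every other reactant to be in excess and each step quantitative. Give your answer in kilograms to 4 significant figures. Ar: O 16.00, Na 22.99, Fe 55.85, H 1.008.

M(H2O) = 2(1.008) + 16.00 = 18.016 g/mol.
M(Fe(OH)3) = 55.85 + 3(16.00) + 3(1.008) = 106.874 g/mol.
323.7 kg = 323700 g.
n(H2O) = 323700 / 18.016 = 17967 mol.
Step 1 gives a 2:2 ratio of H2O to NaOH, so n(NaOH) = 17967 mol.
In step 2 the NaOH:Fe(OH)3 ratio is 3:1, so n(Fe(OH)3) = 5989.1 mol.
Mass of Fe(OH)3 = 5989.1 × 106.874 = 640080 g = 640.1 kg.

640.1 kg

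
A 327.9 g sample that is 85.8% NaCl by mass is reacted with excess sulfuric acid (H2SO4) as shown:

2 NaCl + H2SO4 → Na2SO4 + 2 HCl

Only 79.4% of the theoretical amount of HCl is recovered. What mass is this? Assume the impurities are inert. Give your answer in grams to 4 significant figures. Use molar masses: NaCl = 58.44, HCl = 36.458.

Pure NaCl available = 327.9 g × 0.858 = 281.34 g.
n(NaCl) = 281.34 g / 58.44 g/mol = 4.8141 mol.
From the equation the NaCl:HCl mole ratio is 2:2, so n(HCl) = 4.8141 × 2/2 = 4.8141 mol.
Mass of HCl = 4.8141 mol × 36.458 g/mol = 175.51 g.
Actual mass collected = 175.51 g × 0.794 = 139.36 g.

139.4 g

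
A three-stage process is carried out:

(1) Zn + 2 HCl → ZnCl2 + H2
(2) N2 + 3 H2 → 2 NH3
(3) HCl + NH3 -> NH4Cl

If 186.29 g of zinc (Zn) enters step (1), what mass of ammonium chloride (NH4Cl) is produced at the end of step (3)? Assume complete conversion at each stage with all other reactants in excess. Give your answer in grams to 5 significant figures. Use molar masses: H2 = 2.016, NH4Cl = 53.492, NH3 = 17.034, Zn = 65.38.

101.61 g

n(Zn) = 186.29 / 65.38 = 2.84934 mol.
Reaction (1): Zn→H2 ratio 1:1 ⇒ n(H2) = 2.84934 mol.
Reaction (2): H2→NH3 ratio 3:2 ⇒ n(NH3) = 1.89956 mol.
Reaction (3): NH3→NH4Cl ratio 1:1 ⇒ n(NH4Cl) = 1.89956 mol.
Mass of NH4Cl = 1.89956 × 53.492 = 101.611 g.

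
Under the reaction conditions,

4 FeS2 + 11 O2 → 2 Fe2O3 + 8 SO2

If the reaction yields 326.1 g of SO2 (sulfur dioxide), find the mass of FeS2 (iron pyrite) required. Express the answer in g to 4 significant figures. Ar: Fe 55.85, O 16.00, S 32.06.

M(SO2) = 32.06 + 2(16.00) = 64.06 g/mol.
M(FeS2) = 55.85 + 2(32.06) = 119.97 g/mol.
n(SO2) = 326.10 g / 64.06 g/mol = 5.0905 mol.
From the equation the SO2:FeS2 mole ratio is 8:4, so n(FeS2) = 5.0905 × 4/8 = 2.5453 mol.
Mass of FeS2 = 2.5453 mol × 119.97 g/mol = 305.36 g.

305.4 g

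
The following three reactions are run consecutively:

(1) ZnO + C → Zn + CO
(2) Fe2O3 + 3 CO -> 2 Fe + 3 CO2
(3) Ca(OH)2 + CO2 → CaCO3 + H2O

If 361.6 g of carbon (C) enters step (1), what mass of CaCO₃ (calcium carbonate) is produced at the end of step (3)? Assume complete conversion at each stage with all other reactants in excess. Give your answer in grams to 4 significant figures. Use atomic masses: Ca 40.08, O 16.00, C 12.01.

M(C) = 12.01 g/mol.
M(CaCO3) = 40.08 + 12.01 + 3(16.00) = 100.09 g/mol.
n(C) = 361.6 / 12.01 = 30.108 mol.
Reaction (1): C→CO ratio 1:1 ⇒ n(CO) = 30.108 mol.
Reaction (2): CO→CO2 ratio 3:3 ⇒ n(CO2) = 30.108 mol.
Reaction (3): CO2→CaCO3 ratio 1:1 ⇒ n(CaCO3) = 30.108 mol.
Mass of CaCO3 = 30.108 × 100.09 = 3013.5 g.

3014 g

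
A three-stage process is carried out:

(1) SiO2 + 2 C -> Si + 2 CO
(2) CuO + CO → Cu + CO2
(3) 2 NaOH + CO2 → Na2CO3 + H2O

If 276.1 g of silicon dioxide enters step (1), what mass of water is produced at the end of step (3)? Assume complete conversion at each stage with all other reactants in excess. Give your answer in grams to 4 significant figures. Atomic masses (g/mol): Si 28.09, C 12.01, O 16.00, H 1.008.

165.6 g

M(SiO2) = 28.09 + 2(16.00) = 60.09 g/mol.
M(H2O) = 2(1.008) + 16.00 = 18.016 g/mol.
n(SiO2) = 276.1 / 60.09 = 4.5948 mol.
Reaction (1): SiO2→CO ratio 1:2 ⇒ n(CO) = 9.1895 mol.
Reaction (2): CO→CO2 ratio 1:1 ⇒ n(CO2) = 9.1895 mol.
Reaction (3): CO2→H2O ratio 1:1 ⇒ n(H2O) = 9.1895 mol.
Mass of H2O = 9.1895 × 18.016 = 165.56 g.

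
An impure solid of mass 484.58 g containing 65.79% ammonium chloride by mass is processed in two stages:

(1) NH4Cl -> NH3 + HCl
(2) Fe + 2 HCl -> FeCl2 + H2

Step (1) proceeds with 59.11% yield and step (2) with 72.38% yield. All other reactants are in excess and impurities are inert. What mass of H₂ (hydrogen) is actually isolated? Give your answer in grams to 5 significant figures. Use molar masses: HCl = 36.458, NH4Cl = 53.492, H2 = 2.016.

2.5703 g

Pure NH4Cl = 484.58 × 0.6579 = 318.805 g.
n(NH4Cl) = 318.805 / 53.492 = 5.95987 mol.
Step 1 (NH4Cl:HCl = 1:1): theoretical n(HCl) = 5.95987 mol; at 59.11% yield, n(HCl) = 3.52288 mol.
Step 2 (HCl:H2 = 2:1): theoretical n(H2) = 1.76144 mol, so theoretical mass = 1.76144 × 2.016 = 3.55106 g.
At 72.38% yield, actual mass of H2 = 3.55106 × 0.7238 = 2.57026 g.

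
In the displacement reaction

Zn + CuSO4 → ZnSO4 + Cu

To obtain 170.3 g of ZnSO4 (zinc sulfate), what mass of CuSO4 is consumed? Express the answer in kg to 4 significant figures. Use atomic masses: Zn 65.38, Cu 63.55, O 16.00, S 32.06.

0.1684 kg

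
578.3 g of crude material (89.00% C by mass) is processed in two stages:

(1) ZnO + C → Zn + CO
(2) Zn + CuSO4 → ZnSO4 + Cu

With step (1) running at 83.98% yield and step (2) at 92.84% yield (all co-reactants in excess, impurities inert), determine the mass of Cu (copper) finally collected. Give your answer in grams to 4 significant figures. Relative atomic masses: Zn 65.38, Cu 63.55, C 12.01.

2123 g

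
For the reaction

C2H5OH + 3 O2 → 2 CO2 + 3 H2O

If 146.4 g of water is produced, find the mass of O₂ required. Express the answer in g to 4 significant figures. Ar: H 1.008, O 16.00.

260.0 g

M(H2O) = 2(1.008) + 16.00 = 18.016 g/mol.
M(O2) = 2(16.00) = 32.00 g/mol.
n(H2O) = 146.40 g / 18.016 g/mol = 8.1261 mol.
From the equation the H2O:O2 mole ratio is 3:3, so n(O2) = 8.1261 × 3/3 = 8.1261 mol.
Mass of O2 = 8.1261 mol × 32.00 g/mol = 260.04 g.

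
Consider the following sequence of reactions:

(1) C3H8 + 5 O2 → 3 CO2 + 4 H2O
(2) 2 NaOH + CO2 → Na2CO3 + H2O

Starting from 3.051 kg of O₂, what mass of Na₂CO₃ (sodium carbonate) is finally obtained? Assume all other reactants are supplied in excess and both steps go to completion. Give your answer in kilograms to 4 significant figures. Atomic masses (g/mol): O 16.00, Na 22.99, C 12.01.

6.063 kg

M(O2) = 2(16.00) = 32.00 g/mol.
M(Na2CO3) = 2(22.99) + 12.01 + 3(16.00) = 105.99 g/mol.
3.051 kg = 3051.0 g.
n(O2) = 3051.0 / 32.00 = 95.344 mol.
Step 1 gives a 5:3 ratio of O2 to CO2, so n(CO2) = 57.206 mol.
In step 2 the CO2:Na2CO3 ratio is 1:1, so n(Na2CO3) = 57.206 mol.
Mass of Na2CO3 = 57.206 × 105.99 = 6063.3 g = 6.063 kg.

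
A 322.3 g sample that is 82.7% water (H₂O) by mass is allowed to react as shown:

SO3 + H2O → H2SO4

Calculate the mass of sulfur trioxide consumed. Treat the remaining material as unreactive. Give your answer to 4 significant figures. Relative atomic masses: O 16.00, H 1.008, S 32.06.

1184 g

Mass of pure H2O = 322.3 g × 0.827 = 266.54 g.
M(H2O) = 2(1.008) + 16.00 = 18.016 g/mol.
M(SO3) = 32.06 + 3(16.00) = 80.06 g/mol.
n(H2O) = 266.54 g / 18.016 g/mol = 14.795 mol.
From the equation the H2O:SO3 mole ratio is 1:1, so n(SO3) = 14.795 × 1/1 = 14.795 mol.
Mass of SO3 = 14.795 mol × 80.06 g/mol = 1184.5 g.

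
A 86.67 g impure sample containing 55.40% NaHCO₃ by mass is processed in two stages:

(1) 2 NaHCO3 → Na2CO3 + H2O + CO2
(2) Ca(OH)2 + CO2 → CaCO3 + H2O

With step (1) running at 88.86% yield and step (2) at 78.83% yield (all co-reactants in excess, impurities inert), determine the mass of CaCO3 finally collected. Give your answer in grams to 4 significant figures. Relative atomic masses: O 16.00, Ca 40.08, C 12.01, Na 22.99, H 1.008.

20.04 g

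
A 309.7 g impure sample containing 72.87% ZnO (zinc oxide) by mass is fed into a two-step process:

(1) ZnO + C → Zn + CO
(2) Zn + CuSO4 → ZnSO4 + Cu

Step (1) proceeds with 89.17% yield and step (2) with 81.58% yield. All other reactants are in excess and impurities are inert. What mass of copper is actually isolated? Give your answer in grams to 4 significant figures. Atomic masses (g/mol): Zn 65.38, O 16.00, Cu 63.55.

128.2 g

Pure ZnO = 309.7 × 0.7287 = 225.68 g.
M(ZnO) = 65.38 + 16.00 = 81.38 g/mol.
M(Cu) = 63.55 g/mol.
n(ZnO) = 225.68 / 81.38 = 2.7731 mol.
Step 1 (ZnO:Zn = 1:1): theoretical n(Zn) = 2.7731 mol; at 89.17% yield, n(Zn) = 2.4728 mol.
Step 2 (Zn:Cu = 1:1): theoretical n(Cu) = 2.4728 mol, so theoretical mass = 2.4728 × 63.55 = 157.15 g.
At 81.58% yield, actual mass of Cu = 157.15 × 0.8158 = 128.20 g.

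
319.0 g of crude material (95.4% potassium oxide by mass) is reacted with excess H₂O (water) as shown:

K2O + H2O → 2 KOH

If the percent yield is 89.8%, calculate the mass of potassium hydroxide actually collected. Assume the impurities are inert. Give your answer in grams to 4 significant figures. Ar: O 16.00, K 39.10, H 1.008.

Pure K2O available = 319.0 g × 0.954 = 304.33 g.
M(K2O) = 2(39.10) + 16.00 = 94.20 g/mol.
M(KOH) = 39.10 + 16.00 + 1.008 = 56.108 g/mol.
n(K2O) = 304.33 g / 94.20 g/mol = 3.2306 mol.
From the equation the K2O:KOH mole ratio is 1:2, so n(KOH) = 3.2306 × 2/1 = 6.4613 mol.
Mass of KOH = 6.4613 mol × 56.108 g/mol = 362.53 g.
Actual mass collected = 362.53 g × 0.898 = 325.55 g.

325.6 g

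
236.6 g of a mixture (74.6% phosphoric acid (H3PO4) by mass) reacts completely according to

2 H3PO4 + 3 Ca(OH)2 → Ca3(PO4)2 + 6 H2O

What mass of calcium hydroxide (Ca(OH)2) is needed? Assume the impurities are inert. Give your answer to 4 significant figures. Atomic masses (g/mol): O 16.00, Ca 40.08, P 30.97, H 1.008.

Mass of pure H3PO4 = 236.6 g × 0.746 = 176.50 g.
M(H3PO4) = 3(1.008) + 30.97 + 4(16.00) = 97.994 g/mol.
M(Ca(OH)2) = 40.08 + 2(16.00) + 2(1.008) = 74.096 g/mol.
n(H3PO4) = 176.50 g / 97.994 g/mol = 1.8012 mol.
From the equation the H3PO4:Ca(OH)2 mole ratio is 2:3, so n(Ca(OH)2) = 1.8012 × 3/2 = 2.7018 mol.
Mass of Ca(OH)2 = 2.7018 mol × 74.096 g/mol = 200.19 g.

200.2 g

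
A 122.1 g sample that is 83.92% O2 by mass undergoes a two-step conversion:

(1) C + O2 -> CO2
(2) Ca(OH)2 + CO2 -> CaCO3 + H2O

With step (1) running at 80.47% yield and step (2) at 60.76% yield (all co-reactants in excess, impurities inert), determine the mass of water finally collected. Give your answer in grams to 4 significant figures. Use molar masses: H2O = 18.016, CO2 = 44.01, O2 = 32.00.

28.21 g

Pure O2 = 122.1 × 0.8392 = 102.47 g.
n(O2) = 102.47 / 32.00 = 3.2021 mol.
Step 1 (O2:CO2 = 1:1): theoretical n(CO2) = 3.2021 mol; at 80.47% yield, n(CO2) = 2.5767 mol.
Step 2 (CO2:H2O = 1:1): theoretical n(H2O) = 2.5767 mol, so theoretical mass = 2.5767 × 18.016 = 46.422 g.
At 60.76% yield, actual mass of H2O = 46.422 × 0.6076 = 28.206 g.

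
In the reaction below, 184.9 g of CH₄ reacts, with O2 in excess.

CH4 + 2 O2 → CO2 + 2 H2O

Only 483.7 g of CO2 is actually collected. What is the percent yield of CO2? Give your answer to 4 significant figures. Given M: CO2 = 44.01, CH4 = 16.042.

95.36 %

n(CH4) = 184.90 g / 16.042 g/mol = 11.526 mol.
From the equation the CH4:CO2 mole ratio is 1:1, so n(CO2) = 11.526 × 1/1 = 11.526 mol.
Mass of CO2 = 11.526 mol × 44.01 g/mol = 507.26 g.
This is the theoretical yield. Percent yield = 483.7 g / 507.26 g × 100% = 95.356%.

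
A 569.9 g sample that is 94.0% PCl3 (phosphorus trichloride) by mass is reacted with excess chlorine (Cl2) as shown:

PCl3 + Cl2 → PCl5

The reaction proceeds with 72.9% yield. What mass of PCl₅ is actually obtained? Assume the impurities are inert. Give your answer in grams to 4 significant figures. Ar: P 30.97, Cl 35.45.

592.2 g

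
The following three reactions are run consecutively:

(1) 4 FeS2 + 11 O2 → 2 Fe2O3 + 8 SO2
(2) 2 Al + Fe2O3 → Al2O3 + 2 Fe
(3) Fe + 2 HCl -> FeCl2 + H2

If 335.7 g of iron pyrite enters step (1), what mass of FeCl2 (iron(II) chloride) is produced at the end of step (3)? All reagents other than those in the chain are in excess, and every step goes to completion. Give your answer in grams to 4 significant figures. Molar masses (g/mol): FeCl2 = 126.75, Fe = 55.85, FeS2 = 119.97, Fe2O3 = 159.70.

n(FeS2) = 335.7 / 119.97 = 2.7982 mol.
Reaction (1): FeS2→Fe2O3 ratio 4:2 ⇒ n(Fe2O3) = 1.3991 mol.
Reaction (2): Fe2O3→Fe ratio 1:2 ⇒ n(Fe) = 2.7982 mol.
Reaction (3): Fe→FeCl2 ratio 1:1 ⇒ n(FeCl2) = 2.7982 mol.
Mass of FeCl2 = 2.7982 × 126.75 = 354.67 g.

354.7 g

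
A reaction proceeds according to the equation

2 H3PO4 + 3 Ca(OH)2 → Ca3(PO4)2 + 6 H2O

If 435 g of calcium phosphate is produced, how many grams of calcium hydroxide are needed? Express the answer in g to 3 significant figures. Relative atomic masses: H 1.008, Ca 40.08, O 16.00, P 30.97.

312 g

M(Ca3(PO4)2) = 3(40.08) + 2(30.97) + 8(16.00) = 310.18 g/mol.
M(Ca(OH)2) = 40.08 + 2(16.00) + 2(1.008) = 74.096 g/mol.
n(Ca3(PO4)2) = 435.0 g / 310.18 g/mol = 1.402 mol.
From the equation the Ca3(PO4)2:Ca(OH)2 mole ratio is 1:3, so n(Ca(OH)2) = 1.402 × 3/1 = 4.207 mol.
Mass of Ca(OH)2 = 4.207 mol × 74.096 g/mol = 311.7 g.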